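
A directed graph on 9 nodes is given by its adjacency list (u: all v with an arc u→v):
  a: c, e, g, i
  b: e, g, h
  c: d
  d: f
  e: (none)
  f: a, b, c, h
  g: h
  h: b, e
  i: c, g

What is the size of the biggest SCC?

{a, c, d, f, i} are all mutually reachable — one SCC of size 5.
{b, g, h} are all mutually reachable — one SCC of size 3.
{e} is an SCC by itself.
The largest has 5 vertices.

5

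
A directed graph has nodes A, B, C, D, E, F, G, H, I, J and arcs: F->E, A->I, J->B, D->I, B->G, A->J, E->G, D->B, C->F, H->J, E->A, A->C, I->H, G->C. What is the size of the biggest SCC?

9

{A, B, C, E, F, G, H, I, J} are all mutually reachable — one SCC of size 9.
{D} is an SCC by itself.
The largest has 9 vertices.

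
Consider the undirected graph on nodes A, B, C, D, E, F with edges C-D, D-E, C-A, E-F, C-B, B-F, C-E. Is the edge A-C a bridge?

Yes

Removing A-C leaves no path between A and C: the component count goes from 1 to 2. So it is a bridge.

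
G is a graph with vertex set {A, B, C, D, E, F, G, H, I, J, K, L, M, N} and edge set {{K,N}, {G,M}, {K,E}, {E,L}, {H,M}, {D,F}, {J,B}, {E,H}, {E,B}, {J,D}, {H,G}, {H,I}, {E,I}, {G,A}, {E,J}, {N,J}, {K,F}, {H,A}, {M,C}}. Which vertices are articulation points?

E, H, M

Removing E increases the component count from 1 to 3, so E is a cut vertex.
Removing H increases the component count from 1 to 2, so H is a cut vertex.
Removing M increases the component count from 1 to 2, so M is a cut vertex.
By contrast removing I leaves 1 component; it is not a cut vertex. No other vertex is a cut vertex either.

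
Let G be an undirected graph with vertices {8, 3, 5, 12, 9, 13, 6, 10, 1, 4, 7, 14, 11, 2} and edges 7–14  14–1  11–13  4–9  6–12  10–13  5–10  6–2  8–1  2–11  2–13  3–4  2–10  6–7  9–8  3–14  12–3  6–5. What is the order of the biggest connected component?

Starting from 1 we can reach 1, 2, 3, 4, 5, 6, 7, 8, 9, 10, 11, 12, 13, 14. That is one component of size 14.
The largest has 14 vertices.

14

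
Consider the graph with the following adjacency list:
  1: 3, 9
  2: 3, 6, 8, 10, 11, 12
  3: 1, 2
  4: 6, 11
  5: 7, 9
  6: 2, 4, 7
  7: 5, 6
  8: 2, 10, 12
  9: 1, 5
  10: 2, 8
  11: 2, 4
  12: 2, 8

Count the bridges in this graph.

0

The edges on the cycle 2-11-4-6-2 are not bridges since each lies on that cycle.
Every edge lies on some cycle, so there are no bridges.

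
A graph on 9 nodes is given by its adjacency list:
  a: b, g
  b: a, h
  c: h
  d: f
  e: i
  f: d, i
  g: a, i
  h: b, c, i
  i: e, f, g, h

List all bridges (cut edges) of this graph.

c-h, d-f, e-i, f-i

The edges on the cycle b-h-i-g-a-b are not bridges since each lies on that cycle.
But removing d-f disconnects d from f; removing i-e disconnects i from e; removing h-c disconnects h from c; removing i-f disconnects i from f — these are bridges.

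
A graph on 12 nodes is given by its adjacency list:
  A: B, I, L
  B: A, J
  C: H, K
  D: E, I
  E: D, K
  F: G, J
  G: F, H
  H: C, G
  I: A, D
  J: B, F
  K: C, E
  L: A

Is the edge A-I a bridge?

No

After removing A-I, the path A-B-J-F-G-H-C-K-E-D-I still connects them, so the edge is not a bridge.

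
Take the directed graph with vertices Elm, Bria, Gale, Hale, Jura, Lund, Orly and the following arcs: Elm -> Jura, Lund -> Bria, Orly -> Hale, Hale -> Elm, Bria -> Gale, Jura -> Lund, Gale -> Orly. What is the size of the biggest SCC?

7

{Elm, Bria, Gale, Hale, Jura, Lund, Orly} are all mutually reachable — one SCC of size 7.
The largest has 7 vertices.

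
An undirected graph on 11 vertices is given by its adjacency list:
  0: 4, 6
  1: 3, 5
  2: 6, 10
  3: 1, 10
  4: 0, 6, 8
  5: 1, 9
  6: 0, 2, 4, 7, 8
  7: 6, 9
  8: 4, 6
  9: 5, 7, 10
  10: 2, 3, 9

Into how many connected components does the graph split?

1

Starting from 0 we can reach 0, 1, 2, 3, 4, 5, 6, 7, 8, 9, 10. That is one component of size 11.
Total: 1 component.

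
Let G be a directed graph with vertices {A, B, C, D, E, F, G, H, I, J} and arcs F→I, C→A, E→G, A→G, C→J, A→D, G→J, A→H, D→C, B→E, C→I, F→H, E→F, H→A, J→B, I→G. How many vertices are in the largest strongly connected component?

{A, B, C, D, E, F, G, H, I, J} are all mutually reachable — one SCC of size 10.
The largest has 10 vertices.

10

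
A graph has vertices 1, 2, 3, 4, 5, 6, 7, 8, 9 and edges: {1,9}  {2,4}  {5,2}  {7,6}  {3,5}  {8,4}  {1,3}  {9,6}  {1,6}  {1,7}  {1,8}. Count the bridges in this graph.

The edges on the cycle 1-3-5-2-4-8-1 are not bridges since each lies on that cycle.
Every edge lies on some cycle, so there are no bridges.

0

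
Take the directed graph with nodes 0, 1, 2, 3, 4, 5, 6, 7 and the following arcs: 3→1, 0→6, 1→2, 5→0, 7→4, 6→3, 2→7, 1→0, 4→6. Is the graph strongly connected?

No

There is no directed path from 6 to 5, so the graph is not strongly connected.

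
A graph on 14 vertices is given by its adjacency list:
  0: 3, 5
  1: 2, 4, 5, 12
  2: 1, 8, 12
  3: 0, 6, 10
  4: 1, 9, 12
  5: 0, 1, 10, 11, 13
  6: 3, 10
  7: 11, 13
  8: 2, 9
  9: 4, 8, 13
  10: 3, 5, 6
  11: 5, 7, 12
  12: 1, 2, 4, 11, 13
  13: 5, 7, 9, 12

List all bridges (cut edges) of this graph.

none

The edges on the cycle 1-2-8-9-4-1 are not bridges since each lies on that cycle.
Every edge lies on some cycle, so there are no bridges.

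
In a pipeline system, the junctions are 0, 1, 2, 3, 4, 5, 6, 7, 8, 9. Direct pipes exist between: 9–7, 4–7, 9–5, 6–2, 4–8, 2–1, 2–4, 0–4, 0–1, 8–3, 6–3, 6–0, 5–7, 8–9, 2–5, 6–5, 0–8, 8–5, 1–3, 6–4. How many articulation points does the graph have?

Removing 9, for instance, still leaves 1 component. No single vertex removal increases the component count — the graph has no articulation points.

0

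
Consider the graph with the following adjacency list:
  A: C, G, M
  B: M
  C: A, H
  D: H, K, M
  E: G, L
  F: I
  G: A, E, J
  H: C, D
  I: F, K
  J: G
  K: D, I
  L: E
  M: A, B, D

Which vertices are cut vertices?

A, D, E, G, I, K, M

Removing A increases the component count from 1 to 2, so A is a cut vertex.
Removing D increases the component count from 1 to 2, so D is a cut vertex.
Removing E increases the component count from 1 to 2, so E is a cut vertex.
Likewise G, I, K, M are cut vertices.
By contrast removing C leaves 1 component; it is not a cut vertex. No other vertex is a cut vertex either.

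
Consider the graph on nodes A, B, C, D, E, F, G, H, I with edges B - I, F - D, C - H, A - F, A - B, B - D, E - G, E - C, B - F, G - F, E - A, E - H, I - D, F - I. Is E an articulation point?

Deleting E raises the number of components from 1 to 2, so E is a cut vertex.

Yes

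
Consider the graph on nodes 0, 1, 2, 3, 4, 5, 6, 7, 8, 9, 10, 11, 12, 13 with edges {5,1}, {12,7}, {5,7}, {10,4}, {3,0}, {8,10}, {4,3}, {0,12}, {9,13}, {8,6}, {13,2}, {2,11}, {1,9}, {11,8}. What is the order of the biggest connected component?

14

Starting from 0 we can reach 0, 1, 2, 3, 4, 5, 6, 7, 8, 9, 10, 11, 12, 13. That is one component of size 14.
The largest has 14 vertices.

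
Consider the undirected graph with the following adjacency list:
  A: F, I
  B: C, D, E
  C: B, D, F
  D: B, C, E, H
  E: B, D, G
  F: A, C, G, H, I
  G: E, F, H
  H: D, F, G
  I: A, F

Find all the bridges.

none

The edges on the cycle F-I-A-F are not bridges since each lies on that cycle.
Every edge lies on some cycle, so there are no bridges.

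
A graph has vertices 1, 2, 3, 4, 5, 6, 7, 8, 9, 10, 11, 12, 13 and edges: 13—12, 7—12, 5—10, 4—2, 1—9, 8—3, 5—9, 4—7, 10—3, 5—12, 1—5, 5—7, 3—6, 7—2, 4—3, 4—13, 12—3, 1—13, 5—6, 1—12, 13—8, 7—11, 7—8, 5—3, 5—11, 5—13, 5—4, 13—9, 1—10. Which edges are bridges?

The edges on the cycle 5-4-3-6-5 are not bridges since each lies on that cycle.
Every edge lies on some cycle, so there are no bridges.

none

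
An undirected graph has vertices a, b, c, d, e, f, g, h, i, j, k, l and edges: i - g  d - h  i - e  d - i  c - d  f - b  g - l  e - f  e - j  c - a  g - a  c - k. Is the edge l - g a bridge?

Removing l - g leaves no path between l and g: the component count goes from 1 to 2. So it is a bridge.

Yes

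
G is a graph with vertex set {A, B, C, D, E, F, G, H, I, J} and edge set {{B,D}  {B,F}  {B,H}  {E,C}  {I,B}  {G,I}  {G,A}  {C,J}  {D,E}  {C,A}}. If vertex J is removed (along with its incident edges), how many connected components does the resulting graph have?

With J gone, the remaining components are: {A, B, C, D, E, F, G, H, I}.
That is 1 component.

1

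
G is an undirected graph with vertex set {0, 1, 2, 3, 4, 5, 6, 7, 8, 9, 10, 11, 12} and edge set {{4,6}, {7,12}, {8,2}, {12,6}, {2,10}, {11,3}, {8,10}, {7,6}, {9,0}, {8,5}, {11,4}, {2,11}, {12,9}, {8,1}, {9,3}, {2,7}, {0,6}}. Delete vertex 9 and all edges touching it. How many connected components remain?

1

With 9 gone, the remaining components are: {0, 1, 2, 3, 4, 5, 6, 7, 8, 10, 11, 12}.
That is 1 component.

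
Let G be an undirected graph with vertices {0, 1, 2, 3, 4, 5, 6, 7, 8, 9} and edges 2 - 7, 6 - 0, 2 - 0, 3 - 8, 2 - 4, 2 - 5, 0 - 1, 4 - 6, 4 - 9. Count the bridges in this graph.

5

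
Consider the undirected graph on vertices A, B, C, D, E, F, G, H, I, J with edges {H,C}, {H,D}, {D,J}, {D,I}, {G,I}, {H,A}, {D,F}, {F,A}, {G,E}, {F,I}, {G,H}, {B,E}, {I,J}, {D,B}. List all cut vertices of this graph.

H

Removing H increases the component count from 1 to 2, so H is a cut vertex.
By contrast removing C leaves 1 component; it is not a cut vertex. No other vertex is a cut vertex either.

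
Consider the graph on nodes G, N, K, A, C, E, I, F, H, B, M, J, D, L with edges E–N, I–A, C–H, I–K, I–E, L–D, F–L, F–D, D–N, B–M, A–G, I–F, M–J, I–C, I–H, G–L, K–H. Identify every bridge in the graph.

B-M, J-M

The edges on the cycle I-C-H-I are not bridges since each lies on that cycle.
But removing M–J disconnects M from J; removing B–M disconnects B from M — these are bridges.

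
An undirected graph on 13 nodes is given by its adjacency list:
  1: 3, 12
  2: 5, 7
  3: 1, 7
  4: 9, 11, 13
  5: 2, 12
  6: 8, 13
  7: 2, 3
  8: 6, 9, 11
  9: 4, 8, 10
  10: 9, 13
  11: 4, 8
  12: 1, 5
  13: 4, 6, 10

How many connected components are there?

2

Starting from 1 we can reach 1, 2, 3, 5, 7, 12. That is one component of size 6.
Starting from 4 we can reach 4, 6, 8, 9, 10, 11, 13. That is one component of size 7.
Total: 2 components.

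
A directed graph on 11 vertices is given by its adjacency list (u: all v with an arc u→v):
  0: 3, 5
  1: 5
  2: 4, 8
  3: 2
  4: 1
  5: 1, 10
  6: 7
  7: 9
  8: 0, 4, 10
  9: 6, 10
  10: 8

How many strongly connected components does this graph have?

{0, 1, 2, 3, 4, 5, 8, 10} are all mutually reachable — one SCC of size 8.
{6, 7, 9} are all mutually reachable — one SCC of size 3.
That gives 2 strongly connected components.

2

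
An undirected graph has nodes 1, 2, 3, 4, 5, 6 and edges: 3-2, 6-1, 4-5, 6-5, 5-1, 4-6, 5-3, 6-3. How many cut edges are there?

1

The edges on the cycle 4-6-3-5-4 are not bridges since each lies on that cycle.
But removing 2-3 disconnects 2 from 3 — this is a bridge.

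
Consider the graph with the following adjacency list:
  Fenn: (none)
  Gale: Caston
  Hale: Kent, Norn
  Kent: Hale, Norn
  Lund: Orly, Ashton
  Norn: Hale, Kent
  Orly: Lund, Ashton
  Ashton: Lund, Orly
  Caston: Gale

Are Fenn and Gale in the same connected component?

No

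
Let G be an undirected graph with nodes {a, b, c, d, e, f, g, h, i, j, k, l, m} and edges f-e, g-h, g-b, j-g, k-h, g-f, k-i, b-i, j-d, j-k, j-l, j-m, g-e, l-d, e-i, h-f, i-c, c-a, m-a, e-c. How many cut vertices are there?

1

Removing j increases the component count from 1 to 2, so j is a cut vertex.
By contrast removing g leaves 1 component; it is not a cut vertex. No other vertex is a cut vertex either.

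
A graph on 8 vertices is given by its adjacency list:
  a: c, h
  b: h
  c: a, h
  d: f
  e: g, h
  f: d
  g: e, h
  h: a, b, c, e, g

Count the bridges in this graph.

2

The edges on the cycle h-g-e-h are not bridges since each lies on that cycle.
But removing d-f disconnects d from f; removing b-h disconnects b from h — these are bridges.
That makes 2 bridges.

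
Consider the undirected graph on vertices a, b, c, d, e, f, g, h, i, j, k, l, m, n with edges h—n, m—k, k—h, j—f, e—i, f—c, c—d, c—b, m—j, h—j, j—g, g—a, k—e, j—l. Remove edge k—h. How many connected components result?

1

k and h are still connected via k-m-j-h, so the component count stays at 1.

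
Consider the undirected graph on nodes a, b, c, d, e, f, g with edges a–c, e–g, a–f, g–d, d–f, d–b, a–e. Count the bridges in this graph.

The edges on the cycle a-e-g-d-f-a are not bridges since each lies on that cycle.
But removing d–b disconnects d from b; removing a–c disconnects a from c — these are bridges.
That makes 2 bridges.

2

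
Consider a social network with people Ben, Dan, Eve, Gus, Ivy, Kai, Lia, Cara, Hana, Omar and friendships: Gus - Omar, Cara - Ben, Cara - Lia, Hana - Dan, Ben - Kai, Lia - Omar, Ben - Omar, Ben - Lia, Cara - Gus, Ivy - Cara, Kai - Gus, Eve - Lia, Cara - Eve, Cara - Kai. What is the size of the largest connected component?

Starting from Dan we can reach Dan, Hana. That is one component of size 2.
Starting from Ben we can reach Ben, Eve, Gus, Ivy, Kai, Lia, Cara, Omar. That is one component of size 8.
The largest has 8 vertices.

8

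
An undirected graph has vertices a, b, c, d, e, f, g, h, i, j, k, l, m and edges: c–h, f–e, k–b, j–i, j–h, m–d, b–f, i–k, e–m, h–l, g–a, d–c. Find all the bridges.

The edges on the cycle j-i-k-b-f-e-m-d-c-h-j are not bridges since each lies on that cycle.
But removing g–a disconnects g from a; removing h–l disconnects h from l — these are bridges.

a-g, h-l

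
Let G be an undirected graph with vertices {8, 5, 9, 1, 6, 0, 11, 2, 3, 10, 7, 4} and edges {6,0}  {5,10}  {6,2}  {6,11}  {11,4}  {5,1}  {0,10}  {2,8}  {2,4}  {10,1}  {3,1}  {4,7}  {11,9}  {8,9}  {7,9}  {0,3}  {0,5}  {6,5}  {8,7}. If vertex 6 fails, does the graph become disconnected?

Yes

Deleting 6 raises the number of components from 1 to 2, so 6 is a cut vertex.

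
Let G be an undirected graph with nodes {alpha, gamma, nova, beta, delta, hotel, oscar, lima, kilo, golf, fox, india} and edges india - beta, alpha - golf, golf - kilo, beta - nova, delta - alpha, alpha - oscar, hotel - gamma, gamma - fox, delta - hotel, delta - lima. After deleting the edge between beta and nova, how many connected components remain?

Before removal there are 2 components.
beta - nova is a bridge — removing it separates beta's side from nova's side.
After removal: 3 components.

3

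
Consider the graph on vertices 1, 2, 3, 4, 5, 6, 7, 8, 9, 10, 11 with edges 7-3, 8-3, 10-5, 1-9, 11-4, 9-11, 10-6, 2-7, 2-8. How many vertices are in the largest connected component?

4

Starting from 5 we can reach 5, 6, 10. That is one component of size 3.
Starting from 1 we can reach 1, 4, 9, 11. That is one component of size 4.
Starting from 2 we can reach 2, 3, 7, 8. That is one component of size 4.
The largest has 4 vertices.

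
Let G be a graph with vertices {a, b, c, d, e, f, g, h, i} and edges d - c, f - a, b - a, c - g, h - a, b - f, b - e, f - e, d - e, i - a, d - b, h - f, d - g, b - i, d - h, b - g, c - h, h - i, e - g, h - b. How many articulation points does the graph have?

0

Removing b, for instance, still leaves 1 component. No single vertex removal increases the component count — the graph has no articulation points.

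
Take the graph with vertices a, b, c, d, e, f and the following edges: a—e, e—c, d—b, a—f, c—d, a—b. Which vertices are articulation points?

a

Removing a increases the component count from 1 to 2, so a is a cut vertex.
By contrast removing e leaves 1 component; it is not a cut vertex. No other vertex is a cut vertex either.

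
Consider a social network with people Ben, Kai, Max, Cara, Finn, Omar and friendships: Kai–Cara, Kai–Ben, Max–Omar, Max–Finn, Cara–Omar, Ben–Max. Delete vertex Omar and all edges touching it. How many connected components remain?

1

With Omar gone, the remaining components are: {Ben, Kai, Max, Cara, Finn}.
That is 1 component.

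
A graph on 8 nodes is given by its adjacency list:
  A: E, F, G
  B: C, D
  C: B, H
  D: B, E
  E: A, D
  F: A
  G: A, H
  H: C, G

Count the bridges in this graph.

1

The edges on the cycle C-H-G-A-E-D-B-C are not bridges since each lies on that cycle.
But removing A-F disconnects A from F — this is a bridge.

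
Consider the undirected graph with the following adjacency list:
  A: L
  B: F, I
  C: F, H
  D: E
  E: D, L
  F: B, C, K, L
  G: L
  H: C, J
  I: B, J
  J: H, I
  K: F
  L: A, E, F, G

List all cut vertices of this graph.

E, F, L

Removing E increases the component count from 1 to 2, so E is a cut vertex.
Removing F increases the component count from 1 to 3, so F is a cut vertex.
Removing L increases the component count from 1 to 4, so L is a cut vertex.
By contrast removing K leaves 1 component; it is not a cut vertex. No other vertex is a cut vertex either.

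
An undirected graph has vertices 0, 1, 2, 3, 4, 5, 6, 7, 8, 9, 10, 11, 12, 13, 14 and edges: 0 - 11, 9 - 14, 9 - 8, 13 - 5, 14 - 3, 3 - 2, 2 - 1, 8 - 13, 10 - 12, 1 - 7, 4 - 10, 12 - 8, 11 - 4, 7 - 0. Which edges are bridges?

The edges on the cycle 9-14-3-2-1-7-0-11-4-10-12-8-9 are not bridges since each lies on that cycle.
But removing 13 - 5 disconnects 13 from 5; removing 8 - 13 disconnects 8 from 13 — these are bridges.

13-5, 13-8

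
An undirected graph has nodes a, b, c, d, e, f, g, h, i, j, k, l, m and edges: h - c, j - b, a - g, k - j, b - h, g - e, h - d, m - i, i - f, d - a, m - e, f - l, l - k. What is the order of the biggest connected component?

Starting from a we can reach a, b, c, d, e, f, g, h, i, j, k, l, m. That is one component of size 13.
The largest has 13 vertices.

13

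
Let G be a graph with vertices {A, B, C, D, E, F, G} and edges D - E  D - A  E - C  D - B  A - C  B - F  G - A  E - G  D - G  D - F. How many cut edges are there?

The edges on the cycle D-B-F-D are not bridges since each lies on that cycle.
Every edge lies on some cycle, so there are no bridges.

0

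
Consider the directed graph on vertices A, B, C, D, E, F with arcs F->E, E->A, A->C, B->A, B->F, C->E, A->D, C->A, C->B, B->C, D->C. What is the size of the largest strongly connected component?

{A, B, C, D, E, F} are all mutually reachable — one SCC of size 6.
The largest has 6 vertices.

6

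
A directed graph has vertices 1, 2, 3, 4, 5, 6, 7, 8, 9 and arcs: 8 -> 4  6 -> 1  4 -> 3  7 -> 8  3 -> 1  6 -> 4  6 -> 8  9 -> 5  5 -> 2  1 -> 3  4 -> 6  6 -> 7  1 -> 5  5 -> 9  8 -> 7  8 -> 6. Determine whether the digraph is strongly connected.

No

There is no directed path from 1 to 7, so the graph is not strongly connected.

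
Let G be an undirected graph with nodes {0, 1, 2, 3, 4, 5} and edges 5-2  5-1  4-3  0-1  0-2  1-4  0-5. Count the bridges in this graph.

2

The edges on the cycle 0-5-2-0 are not bridges since each lies on that cycle.
But removing 1-4 disconnects 1 from 4; removing 4-3 disconnects 4 from 3 — these are bridges.
That makes 2 bridges.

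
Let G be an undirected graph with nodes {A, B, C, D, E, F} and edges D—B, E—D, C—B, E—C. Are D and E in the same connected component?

Yes

From D we can reach B, C, D, E, which includes E.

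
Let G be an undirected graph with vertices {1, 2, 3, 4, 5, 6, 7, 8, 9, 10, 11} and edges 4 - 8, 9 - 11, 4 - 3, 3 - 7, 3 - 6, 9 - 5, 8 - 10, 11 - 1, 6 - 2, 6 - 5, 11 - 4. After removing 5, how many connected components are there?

With 5 gone, the remaining components are: {1, 2, 3, 4, 6, 7, 8, 9, 10, 11}.
That is 1 component.

1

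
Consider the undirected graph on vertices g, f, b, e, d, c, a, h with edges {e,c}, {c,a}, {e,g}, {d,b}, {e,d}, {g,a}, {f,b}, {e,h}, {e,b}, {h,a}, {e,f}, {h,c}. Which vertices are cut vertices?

Removing e increases the component count from 1 to 2, so e is a cut vertex.
By contrast removing a leaves 1 component; it is not a cut vertex. No other vertex is a cut vertex either.

e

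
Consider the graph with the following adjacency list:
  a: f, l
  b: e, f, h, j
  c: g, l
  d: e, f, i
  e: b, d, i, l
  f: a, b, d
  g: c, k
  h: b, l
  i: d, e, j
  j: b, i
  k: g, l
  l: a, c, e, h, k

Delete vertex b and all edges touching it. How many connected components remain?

With b gone, the remaining components are: {a, c, d, e, f, g, h, i, j, k, l}.
That is 1 component.

1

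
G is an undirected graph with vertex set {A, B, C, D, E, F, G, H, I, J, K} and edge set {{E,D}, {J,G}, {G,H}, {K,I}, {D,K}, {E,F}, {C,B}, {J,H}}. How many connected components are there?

A is isolated — a component by itself.
Starting from B we can reach B, C. That is one component of size 2.
Starting from G we can reach G, H, J. That is one component of size 3.
Starting from D we can reach D, E, F, I, K. That is one component of size 5.
Total: 4 components.

4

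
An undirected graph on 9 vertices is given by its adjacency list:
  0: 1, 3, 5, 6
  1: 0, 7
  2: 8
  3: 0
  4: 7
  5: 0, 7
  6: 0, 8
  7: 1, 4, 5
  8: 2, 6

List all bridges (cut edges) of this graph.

The edges on the cycle 7-5-0-1-7 are not bridges since each lies on that cycle.
But removing 7-4 disconnects 7 from 4; removing 0-6 disconnects 0 from 6; removing 2-8 disconnects 2 from 8; removing 0-3 disconnects 0 from 3 — these are bridges.
In total 5 edges are bridges.

0-3, 0-6, 2-8, 4-7, 6-8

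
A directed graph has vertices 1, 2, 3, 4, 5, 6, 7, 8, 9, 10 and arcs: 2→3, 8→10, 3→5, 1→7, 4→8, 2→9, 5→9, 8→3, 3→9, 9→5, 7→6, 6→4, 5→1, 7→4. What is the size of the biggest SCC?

8

{1, 3, 4, 5, 6, 7, 8, 9} are all mutually reachable — one SCC of size 8.
{2} is an SCC by itself.
{10} is an SCC by itself.
The largest has 8 vertices.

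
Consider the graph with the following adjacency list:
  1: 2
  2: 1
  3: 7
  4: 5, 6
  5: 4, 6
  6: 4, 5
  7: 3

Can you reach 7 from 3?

Yes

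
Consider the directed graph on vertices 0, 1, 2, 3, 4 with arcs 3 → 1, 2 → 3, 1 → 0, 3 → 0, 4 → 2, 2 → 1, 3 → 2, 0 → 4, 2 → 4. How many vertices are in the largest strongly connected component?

5

{0, 1, 2, 3, 4} are all mutually reachable — one SCC of size 5.
The largest has 5 vertices.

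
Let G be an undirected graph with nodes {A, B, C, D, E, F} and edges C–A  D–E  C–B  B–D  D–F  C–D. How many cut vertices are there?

Removing C increases the component count from 1 to 2, so C is a cut vertex.
Removing D increases the component count from 1 to 3, so D is a cut vertex.
By contrast removing F leaves 1 component; it is not a cut vertex. No other vertex is a cut vertex either.

2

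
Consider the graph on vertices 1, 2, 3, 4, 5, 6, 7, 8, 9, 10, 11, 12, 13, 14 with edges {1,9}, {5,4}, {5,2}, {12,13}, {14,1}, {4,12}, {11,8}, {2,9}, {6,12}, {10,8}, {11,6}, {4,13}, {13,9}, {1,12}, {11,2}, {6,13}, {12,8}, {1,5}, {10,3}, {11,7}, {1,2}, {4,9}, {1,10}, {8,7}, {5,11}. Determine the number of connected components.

Starting from 1 we can reach 1, 2, 3, 4, 5, 6, 7, 8, 9, 10, 11, 12, 13, 14. That is one component of size 14.
Total: 1 component.

1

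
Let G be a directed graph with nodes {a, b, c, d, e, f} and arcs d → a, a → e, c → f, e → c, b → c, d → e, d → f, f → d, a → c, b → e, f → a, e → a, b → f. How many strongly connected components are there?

2

{a, c, d, e, f} are all mutually reachable — one SCC of size 5.
{b} is an SCC by itself.
That gives 2 strongly connected components.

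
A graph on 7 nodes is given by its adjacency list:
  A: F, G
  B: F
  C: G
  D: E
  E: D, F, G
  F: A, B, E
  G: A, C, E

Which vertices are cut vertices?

E, F, G

Removing E increases the component count from 1 to 2, so E is a cut vertex.
Removing F increases the component count from 1 to 2, so F is a cut vertex.
Removing G increases the component count from 1 to 2, so G is a cut vertex.
By contrast removing B leaves 1 component; it is not a cut vertex. No other vertex is a cut vertex either.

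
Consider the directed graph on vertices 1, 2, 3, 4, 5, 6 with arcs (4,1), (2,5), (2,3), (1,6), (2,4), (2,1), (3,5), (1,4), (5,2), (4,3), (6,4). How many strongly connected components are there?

{1, 2, 3, 4, 5, 6} are all mutually reachable — one SCC of size 6.
That gives 1 strongly connected component.

1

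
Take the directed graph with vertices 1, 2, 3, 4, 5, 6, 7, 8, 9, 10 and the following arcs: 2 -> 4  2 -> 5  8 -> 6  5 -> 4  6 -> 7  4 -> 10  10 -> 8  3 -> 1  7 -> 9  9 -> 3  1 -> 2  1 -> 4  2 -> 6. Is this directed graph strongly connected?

Yes

From 5 we can reach every vertex (1, 2, 3, 4, 5, 6, 7, 8, 9, 10), and every vertex can reach 5 (1, 2, 3, 4, 5, 6, 7, 8, 9, 10). So the whole graph is one strongly connected component.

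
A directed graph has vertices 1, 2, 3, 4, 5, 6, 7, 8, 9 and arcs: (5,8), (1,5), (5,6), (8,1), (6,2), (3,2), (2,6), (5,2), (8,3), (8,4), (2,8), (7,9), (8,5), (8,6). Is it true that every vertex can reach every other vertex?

No

There is no directed path from 3 to 9, so the graph is not strongly connected.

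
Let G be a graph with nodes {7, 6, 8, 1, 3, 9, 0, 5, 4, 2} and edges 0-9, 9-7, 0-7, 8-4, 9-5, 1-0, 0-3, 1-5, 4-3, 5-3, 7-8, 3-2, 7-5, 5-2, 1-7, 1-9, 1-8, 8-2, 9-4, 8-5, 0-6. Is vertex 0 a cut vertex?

Deleting 0 raises the number of components from 1 to 2, so 0 is a cut vertex.

Yes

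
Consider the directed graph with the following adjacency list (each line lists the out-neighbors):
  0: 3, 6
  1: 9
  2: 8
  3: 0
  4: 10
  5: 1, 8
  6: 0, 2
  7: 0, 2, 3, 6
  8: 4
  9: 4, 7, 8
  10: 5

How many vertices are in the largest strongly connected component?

11

{0, 1, 2, 3, 4, 5, 6, 7, 8, 9, 10} are all mutually reachable — one SCC of size 11.
The largest has 11 vertices.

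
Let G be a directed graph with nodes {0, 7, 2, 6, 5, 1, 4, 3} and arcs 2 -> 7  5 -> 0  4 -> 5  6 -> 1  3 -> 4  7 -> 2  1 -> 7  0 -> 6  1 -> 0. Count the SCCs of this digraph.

{0, 1, 6} are all mutually reachable — one SCC of size 3.
{2, 7} are all mutually reachable — one SCC of size 2.
{5} is an SCC by itself.
{4} is an SCC by itself.
{3} is an SCC by itself.
That gives 5 strongly connected components.

5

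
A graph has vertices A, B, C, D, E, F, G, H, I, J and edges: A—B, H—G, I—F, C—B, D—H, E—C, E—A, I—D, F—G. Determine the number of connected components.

J is isolated — a component by itself.
Starting from A we can reach A, B, C, E. That is one component of size 4.
Starting from D we can reach D, F, G, H, I. That is one component of size 5.
Total: 3 components.

3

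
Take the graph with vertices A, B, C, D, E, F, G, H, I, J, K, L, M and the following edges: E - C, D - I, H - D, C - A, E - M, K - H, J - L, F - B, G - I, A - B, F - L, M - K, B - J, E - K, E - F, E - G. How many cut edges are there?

The edges on the cycle E-M-K-E are not bridges since each lies on that cycle.
Every edge lies on some cycle, so there are no bridges.

0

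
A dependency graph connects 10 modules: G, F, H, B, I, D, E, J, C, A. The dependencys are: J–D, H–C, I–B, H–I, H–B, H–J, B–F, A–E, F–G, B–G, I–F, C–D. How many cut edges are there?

1

The edges on the cycle H-I-F-G-B-H are not bridges since each lies on that cycle.
But removing A–E disconnects A from E — this is a bridge.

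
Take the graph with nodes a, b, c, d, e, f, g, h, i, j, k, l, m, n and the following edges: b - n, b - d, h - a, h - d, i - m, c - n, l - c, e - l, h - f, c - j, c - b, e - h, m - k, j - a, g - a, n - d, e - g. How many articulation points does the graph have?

Removing h increases the component count from 2 to 3, so h is a cut vertex.
Removing m increases the component count from 2 to 3, so m is a cut vertex.
By contrast removing a leaves 2 components; it is not a cut vertex. No other vertex is a cut vertex either.

2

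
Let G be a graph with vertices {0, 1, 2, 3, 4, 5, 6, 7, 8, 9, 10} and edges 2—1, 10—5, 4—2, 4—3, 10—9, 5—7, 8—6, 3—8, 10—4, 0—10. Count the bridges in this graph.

10

removing 8—6 disconnects 8 from 6; removing 10—4 disconnects 10 from 4; removing 4—2 disconnects 4 from 2; removing 1—2 disconnects 1 from 2 — these are bridges.
In total 10 edges are bridges.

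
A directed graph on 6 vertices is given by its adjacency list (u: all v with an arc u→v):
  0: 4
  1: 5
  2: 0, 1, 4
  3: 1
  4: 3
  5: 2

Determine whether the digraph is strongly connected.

From 1 we can reach every vertex (0, 1, 2, 3, 4, 5), and every vertex can reach 1 (0, 1, 2, 3, 4, 5). So the whole graph is one strongly connected component.

Yes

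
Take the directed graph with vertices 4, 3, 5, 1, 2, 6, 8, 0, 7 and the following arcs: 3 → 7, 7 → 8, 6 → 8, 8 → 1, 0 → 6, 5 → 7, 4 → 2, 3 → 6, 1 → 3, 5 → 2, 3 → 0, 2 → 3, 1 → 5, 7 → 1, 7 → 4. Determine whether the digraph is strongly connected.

Yes

From 6 we can reach every vertex (0, 1, 2, 3, 4, 5, 6, 7, 8), and every vertex can reach 6 (0, 1, 2, 3, 4, 5, 6, 7, 8). So the whole graph is one strongly connected component.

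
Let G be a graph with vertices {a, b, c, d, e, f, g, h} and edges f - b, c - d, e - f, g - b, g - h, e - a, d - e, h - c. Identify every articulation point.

e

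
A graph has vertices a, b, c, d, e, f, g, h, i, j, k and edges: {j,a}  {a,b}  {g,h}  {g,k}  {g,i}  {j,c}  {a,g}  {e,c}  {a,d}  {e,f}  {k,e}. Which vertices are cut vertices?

Removing a increases the component count from 1 to 3, so a is a cut vertex.
Removing e increases the component count from 1 to 2, so e is a cut vertex.
Removing g increases the component count from 1 to 3, so g is a cut vertex.
By contrast removing h leaves 1 component; it is not a cut vertex. No other vertex is a cut vertex either.

a, e, g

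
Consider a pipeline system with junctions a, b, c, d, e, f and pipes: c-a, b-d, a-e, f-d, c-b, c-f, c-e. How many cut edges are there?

The edges on the cycle c-a-e-c are not bridges since each lies on that cycle.
Every edge lies on some cycle, so there are no bridges.

0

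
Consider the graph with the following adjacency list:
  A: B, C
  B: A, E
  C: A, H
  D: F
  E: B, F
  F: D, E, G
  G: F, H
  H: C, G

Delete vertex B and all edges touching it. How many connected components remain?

With B gone, the remaining components are: {A, C, D, E, F, G, H}.
That is 1 component.

1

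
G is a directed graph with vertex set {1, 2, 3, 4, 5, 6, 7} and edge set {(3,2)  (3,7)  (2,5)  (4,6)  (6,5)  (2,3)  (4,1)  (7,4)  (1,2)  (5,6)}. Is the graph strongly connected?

No

There is no directed path from 6 to 2, so the graph is not strongly connected.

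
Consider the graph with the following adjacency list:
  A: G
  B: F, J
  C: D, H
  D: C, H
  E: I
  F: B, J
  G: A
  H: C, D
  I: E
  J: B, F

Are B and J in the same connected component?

From B we can reach B, F, J, which includes J.

Yes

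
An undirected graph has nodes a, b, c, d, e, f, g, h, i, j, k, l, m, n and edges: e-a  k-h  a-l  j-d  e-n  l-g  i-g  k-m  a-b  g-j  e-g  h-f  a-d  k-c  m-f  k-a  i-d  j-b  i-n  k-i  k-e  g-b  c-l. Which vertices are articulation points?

Removing k increases the component count from 1 to 2, so k is a cut vertex.
By contrast removing m leaves 1 component; it is not a cut vertex. No other vertex is a cut vertex either.

k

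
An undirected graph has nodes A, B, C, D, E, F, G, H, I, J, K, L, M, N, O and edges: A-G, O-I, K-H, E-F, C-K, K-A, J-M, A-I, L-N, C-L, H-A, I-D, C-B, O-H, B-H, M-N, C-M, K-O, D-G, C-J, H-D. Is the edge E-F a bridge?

Removing E-F leaves no path between E and F: the component count goes from 2 to 3. So it is a bridge.

Yes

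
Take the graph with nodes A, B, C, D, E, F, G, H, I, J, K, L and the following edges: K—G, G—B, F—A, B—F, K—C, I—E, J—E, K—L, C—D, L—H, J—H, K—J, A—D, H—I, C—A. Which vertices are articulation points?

Removing K increases the component count from 1 to 2, so K is a cut vertex.
By contrast removing H leaves 1 component; it is not a cut vertex. No other vertex is a cut vertex either.

K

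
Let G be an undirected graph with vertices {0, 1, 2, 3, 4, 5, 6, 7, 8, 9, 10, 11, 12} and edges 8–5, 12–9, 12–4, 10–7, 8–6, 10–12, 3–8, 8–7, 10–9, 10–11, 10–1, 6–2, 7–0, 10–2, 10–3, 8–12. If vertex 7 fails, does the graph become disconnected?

Yes

Deleting 7 raises the number of components from 1 to 2, so 7 is a cut vertex.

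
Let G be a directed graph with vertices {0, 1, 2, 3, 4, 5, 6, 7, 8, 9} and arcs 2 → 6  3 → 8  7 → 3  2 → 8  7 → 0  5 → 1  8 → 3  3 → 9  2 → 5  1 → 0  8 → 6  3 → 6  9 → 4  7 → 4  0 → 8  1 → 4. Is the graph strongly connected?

There is no directed path from 8 to 2, so the graph is not strongly connected.

No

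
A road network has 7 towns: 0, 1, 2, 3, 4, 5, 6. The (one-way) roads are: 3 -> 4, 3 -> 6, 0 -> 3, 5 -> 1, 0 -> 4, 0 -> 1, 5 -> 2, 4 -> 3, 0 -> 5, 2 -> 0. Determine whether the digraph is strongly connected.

There is no directed path from 1 to 5, so the graph is not strongly connected.

No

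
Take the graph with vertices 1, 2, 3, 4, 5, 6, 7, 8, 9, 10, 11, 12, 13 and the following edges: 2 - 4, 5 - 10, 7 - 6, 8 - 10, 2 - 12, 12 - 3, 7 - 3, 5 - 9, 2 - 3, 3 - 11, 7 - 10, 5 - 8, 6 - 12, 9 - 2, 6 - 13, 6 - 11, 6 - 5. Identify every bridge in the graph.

13-6, 2-4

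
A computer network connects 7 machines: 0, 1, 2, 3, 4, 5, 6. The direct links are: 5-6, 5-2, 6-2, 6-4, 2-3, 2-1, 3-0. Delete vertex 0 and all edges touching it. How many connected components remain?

With 0 gone, the remaining components are: {1, 2, 3, 4, 5, 6}.
That is 1 component.

1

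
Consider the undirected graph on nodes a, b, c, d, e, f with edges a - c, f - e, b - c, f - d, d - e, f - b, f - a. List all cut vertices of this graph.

Removing f increases the component count from 1 to 2, so f is a cut vertex.
By contrast removing e leaves 1 component; it is not a cut vertex. No other vertex is a cut vertex either.

f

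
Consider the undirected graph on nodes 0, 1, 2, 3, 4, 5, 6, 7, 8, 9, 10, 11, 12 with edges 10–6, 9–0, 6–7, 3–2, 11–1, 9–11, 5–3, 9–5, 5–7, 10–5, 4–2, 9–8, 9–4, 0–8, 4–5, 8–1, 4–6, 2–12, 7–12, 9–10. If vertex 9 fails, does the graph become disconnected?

Deleting 9 raises the number of components from 1 to 2, so 9 is a cut vertex.

Yes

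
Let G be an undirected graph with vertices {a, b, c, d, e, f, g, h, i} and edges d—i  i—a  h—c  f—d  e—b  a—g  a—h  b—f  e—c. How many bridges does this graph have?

1

The edges on the cycle e-b-f-d-i-a-h-c-e are not bridges since each lies on that cycle.
But removing g—a disconnects g from a — this is a bridge.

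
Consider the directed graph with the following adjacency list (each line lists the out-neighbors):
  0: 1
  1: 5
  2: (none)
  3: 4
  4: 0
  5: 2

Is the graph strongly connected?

There is no directed path from 5 to 1, so the graph is not strongly connected.

No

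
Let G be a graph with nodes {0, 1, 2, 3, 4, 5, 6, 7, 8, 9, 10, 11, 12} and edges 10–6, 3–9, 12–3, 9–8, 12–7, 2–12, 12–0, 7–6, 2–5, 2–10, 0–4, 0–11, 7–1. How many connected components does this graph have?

1

Starting from 0 we can reach 0, 1, 2, 3, 4, 5, 6, 7, 8, 9, 10, 11, 12. That is one component of size 13.
Total: 1 component.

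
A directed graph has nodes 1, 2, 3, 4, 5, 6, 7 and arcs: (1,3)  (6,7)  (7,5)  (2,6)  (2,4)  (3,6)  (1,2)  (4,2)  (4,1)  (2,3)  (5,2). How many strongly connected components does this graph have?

1

{1, 2, 3, 4, 5, 6, 7} are all mutually reachable — one SCC of size 7.
That gives 1 strongly connected component.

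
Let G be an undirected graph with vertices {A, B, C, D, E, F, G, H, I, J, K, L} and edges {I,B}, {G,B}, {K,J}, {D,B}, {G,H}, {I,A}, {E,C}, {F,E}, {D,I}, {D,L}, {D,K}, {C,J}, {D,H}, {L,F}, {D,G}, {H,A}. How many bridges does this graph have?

0

The edges on the cycle D-G-B-D are not bridges since each lies on that cycle.
Every edge lies on some cycle, so there are no bridges.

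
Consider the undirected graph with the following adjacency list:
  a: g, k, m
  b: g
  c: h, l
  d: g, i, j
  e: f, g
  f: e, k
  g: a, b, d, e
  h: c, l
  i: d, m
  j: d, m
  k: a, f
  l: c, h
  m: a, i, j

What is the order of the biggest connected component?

10

Starting from c we can reach c, h, l. That is one component of size 3.
Starting from a we can reach a, b, d, e, f, g, i, j, k, m. That is one component of size 10.
The largest has 10 vertices.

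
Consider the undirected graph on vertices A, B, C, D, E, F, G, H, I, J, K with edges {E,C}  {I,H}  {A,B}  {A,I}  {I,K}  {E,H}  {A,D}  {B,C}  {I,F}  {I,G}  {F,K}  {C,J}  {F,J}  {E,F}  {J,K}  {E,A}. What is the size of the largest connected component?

Starting from A we can reach A, B, C, D, E, F, G, H, I, J, K. That is one component of size 11.
The largest has 11 vertices.

11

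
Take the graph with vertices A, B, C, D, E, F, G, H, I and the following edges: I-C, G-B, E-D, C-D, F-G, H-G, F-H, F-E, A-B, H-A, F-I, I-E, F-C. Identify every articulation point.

F

Removing F increases the component count from 1 to 2, so F is a cut vertex.
By contrast removing H leaves 1 component; it is not a cut vertex. No other vertex is a cut vertex either.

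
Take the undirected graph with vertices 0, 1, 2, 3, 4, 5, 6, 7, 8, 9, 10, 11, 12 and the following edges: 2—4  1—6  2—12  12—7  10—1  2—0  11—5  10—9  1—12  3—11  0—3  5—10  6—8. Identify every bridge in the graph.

1-6, 10-9, 12-7, 2-4, 6-8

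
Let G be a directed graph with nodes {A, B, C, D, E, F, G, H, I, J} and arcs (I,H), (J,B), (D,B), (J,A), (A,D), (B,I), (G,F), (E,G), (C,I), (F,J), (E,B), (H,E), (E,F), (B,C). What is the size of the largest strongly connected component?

10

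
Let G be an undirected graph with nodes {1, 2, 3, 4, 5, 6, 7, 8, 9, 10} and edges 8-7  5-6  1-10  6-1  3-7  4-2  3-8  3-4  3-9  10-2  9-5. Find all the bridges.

none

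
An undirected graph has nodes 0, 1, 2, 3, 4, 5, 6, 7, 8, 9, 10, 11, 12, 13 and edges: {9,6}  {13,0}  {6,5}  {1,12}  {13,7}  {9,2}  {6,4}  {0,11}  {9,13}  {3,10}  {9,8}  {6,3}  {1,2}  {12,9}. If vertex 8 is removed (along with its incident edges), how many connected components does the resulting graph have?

With 8 gone, the remaining components are: {0, 1, 2, 3, 4, 5, 6, 7, 9, 10, 11, 12, 13}.
That is 1 component.

1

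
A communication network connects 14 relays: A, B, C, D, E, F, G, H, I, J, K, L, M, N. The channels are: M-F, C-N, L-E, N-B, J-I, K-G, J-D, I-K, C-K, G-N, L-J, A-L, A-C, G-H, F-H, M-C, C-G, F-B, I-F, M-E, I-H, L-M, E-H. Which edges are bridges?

The edges on the cycle L-M-E-H-F-I-J-L are not bridges since each lies on that cycle.
But removing J-D disconnects J from D — this is a bridge.

D-J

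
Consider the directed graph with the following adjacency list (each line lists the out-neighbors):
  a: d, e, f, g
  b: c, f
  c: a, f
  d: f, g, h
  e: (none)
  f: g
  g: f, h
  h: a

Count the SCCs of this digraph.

4

{a, d, f, g, h} are all mutually reachable — one SCC of size 5.
{c} is an SCC by itself.
{b} is an SCC by itself.
{e} is an SCC by itself.
That gives 4 strongly connected components.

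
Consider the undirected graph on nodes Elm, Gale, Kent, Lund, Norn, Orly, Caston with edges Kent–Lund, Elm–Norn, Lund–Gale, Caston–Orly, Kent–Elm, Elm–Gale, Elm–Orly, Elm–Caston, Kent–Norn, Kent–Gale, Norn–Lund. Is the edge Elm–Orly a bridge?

After removing Elm–Orly, the path Elm-Caston-Orly still connects them, so the edge is not a bridge.

No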